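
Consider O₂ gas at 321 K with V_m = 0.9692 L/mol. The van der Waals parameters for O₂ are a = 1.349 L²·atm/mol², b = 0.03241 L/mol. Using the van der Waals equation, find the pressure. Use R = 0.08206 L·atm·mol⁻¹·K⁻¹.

P ≈ 26.68 atm

P = RT/(V_m − b) − a/V_m²
RT/(V_m − b) = (0.08206)(321)/(0.9692 − 0.03241) = 26.341/0.93679 = 28.118 atm
a/V_m² = 1.349/(0.9692)² = 1.4361 atm
P = 28.118 − 1.4361 = 26.68 atm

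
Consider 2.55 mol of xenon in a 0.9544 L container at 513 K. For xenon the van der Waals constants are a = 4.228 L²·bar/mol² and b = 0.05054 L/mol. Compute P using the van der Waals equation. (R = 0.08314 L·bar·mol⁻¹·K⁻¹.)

P ≈ 101.6 bar

P = nRT/(V − nb) − a n²/V²
nRT/(V − nb) = (2.55)(0.08314)(513)/(0.9544 − 2.55×0.05054) = 108.76/0.82552 = 131.75 bar
a n²/V² = (4.228)(2.55)²/(0.9544)² = 30.182 bar
P = 131.75 − 30.182 = 101.6 bar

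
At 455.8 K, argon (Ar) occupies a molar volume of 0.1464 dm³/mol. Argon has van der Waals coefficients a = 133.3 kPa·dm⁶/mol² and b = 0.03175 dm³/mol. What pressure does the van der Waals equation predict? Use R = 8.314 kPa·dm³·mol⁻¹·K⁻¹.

P ≈ 26834 kPa

P = RT/(V_m − b) − a/V_m²
RT/(V_m − b) = (8.314)(455.8)/(0.1464 − 0.03175) = 3789.5/0.11465 = 33053 kPa
a/V_m² = 133.3/(0.1464)² = 6219.4 kPa
P = 33053 − 6219.4 = 26834 kPa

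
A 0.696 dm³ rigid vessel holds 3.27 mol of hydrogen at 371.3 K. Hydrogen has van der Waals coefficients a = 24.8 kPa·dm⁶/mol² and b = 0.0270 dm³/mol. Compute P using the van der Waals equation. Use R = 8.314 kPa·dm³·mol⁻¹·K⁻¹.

P ≈ 16063 kPa

P = nRT/(V − nb) − a n²/V²
nRT/(V − nb) = (3.27)(8.314)(371.3)/(0.696 − 3.27×0.0270) = 10094/0.60771 = 16610 kPa
a n²/V² = (24.8)(3.27)²/(0.696)² = 547.43 kPa
P = 16610 − 547.43 = 16063 kPa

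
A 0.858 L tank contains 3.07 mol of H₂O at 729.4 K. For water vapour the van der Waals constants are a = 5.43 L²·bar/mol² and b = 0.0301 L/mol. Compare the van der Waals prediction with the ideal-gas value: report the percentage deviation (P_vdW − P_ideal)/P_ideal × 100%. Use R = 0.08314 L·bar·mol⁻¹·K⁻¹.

Ideal: P_ideal = nRT/V = (3.07)(0.08314)(729.4)/0.858 = 216.984 bar
vdW: P = nRT/(V − nb) − a n²/V² = 186.172/0.765593 − 51.1772/0.736164 = 243.174 − 69.5187 = 173.655 bar
% deviation = (173.655 − 216.984)/216.984 × 100% = -19.97%

-19.97 %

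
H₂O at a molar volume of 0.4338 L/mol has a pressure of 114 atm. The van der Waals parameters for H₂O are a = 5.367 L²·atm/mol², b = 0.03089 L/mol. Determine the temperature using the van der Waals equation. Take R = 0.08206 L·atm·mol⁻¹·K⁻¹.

T ≈ 699.8 K

T = (P + a/V_m²)(V_m − b)/R
P + a/V_m² = 114 + 5.367/(0.4338)² = 142.52 atm
V_m − b = 0.4338 − 0.03089 = 0.40291 L/mol
T = (142.52)(0.40291)/0.08206 = 699.8 K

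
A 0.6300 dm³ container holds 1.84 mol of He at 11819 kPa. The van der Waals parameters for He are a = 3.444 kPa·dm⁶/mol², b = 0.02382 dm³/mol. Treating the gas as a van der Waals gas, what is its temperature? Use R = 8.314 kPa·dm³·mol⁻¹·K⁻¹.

T ≈ 454.0 K

T = (P + a n²/V²)(V − nb)/(nR)
P + a n²/V² = 11819 + (3.444)(1.84)²/(0.6300)² = 11848 kPa
V − nb = 0.6300 − (1.84)(0.02382) = 0.58617 dm³
T = (11848)(0.58617)/((1.84)(8.314)) = 454.0 K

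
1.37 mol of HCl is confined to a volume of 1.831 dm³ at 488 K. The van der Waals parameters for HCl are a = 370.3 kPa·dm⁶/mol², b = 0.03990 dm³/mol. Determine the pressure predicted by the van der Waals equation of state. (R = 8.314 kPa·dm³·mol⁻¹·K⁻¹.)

P ≈ 2922 kPa

P = nRT/(V − nb) − a n²/V²
nRT/(V − nb) = (1.37)(8.314)(488)/(1.831 − 1.37×0.03990) = 5558.4/1.7763 = 3129.2 kPa
a n²/V² = (370.3)(1.37)²/(1.831)² = 207.31 kPa
P = 3129.2 − 207.31 = 2922 kPa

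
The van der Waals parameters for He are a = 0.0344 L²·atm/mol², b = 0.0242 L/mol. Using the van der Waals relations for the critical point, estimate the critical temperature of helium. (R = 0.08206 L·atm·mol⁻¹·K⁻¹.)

For a van der Waals gas, T_c = 8a/(27Rb).
T_c = 8×0.0344/(27×0.08206×0.0242) = 0.27520/0.053618 = 5.133 K

T_c ≈ 5.133 K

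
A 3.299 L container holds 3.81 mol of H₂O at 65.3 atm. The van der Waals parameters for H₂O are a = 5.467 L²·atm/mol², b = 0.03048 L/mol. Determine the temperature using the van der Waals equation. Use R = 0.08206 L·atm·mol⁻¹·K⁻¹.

T ≈ 739.0 K

T = (P + a n²/V²)(V − nb)/(nR)
P + a n²/V² = 65.3 + (5.467)(3.81)²/(3.299)² = 72.592 atm
V − nb = 3.299 − (3.81)(0.03048) = 3.1829 L
T = (72.592)(3.1829)/((3.81)(0.08206)) = 739.0 K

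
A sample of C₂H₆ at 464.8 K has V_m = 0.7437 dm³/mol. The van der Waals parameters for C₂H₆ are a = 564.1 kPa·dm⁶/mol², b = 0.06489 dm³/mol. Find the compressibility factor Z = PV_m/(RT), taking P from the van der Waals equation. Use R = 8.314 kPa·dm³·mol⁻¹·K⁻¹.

P = RT/(V_m − b) − a/V_m² = (8.314)(464.8)/(0.7437 − 0.06489) − 564.1/(0.7437)²
  = 3864.3/0.67881 − 1019.9 = 5692.8 − 1019.9 = 4672.9 kPa
Z = PV_m/(RT) = (4672.9)(0.7437)/((8.314)(464.8)) = 3475.2/3864.3 = 0.8993

Z ≈ 0.8993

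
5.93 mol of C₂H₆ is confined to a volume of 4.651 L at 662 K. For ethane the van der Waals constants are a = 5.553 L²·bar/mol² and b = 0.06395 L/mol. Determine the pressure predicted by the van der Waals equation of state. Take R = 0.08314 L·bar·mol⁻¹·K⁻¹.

P ≈ 67.38 bar

P = nRT/(V − nb) − a n²/V²
nRT/(V − nb) = (5.93)(0.08314)(662)/(4.651 − 5.93×0.06395) = 326.38/4.2718 = 76.403 bar
a n²/V² = (5.553)(5.93)²/(4.651)² = 9.0270 bar
P = 76.403 − 9.0270 = 67.38 bar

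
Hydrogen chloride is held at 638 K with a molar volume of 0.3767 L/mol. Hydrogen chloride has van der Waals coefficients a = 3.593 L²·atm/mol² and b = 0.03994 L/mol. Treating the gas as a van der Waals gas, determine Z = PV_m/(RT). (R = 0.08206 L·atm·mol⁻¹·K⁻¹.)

Z ≈ 0.9364

P = RT/(V_m − b) − a/V_m² = (0.08206)(638)/(0.3767 − 0.03994) − 3.593/(0.3767)²
  = 52.354/0.33676 − 25.320 = 155.46 − 25.320 = 130.14 atm
Z = PV_m/(RT) = (130.14)(0.3767)/((0.08206)(638)) = 49.024/52.354 = 0.9364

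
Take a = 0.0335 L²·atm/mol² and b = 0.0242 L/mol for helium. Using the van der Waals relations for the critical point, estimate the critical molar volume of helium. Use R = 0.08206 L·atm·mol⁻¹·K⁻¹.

V_m,c ≈ 0.07260 L/mol

For a van der Waals gas, V_m,c = 3b.
V_m,c = 3×0.0242 = 0.07260 L/mol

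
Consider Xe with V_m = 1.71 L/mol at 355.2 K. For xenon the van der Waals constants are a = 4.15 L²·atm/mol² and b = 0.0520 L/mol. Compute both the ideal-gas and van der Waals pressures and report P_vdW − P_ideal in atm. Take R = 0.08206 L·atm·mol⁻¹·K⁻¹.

Ideal: P_ideal = RT/V_m = (0.08206)(355.2)/1.71 = 17.0454 atm
vdW: P = RT/(V_m − b) − a/V_m² = 29.1477/1.65800 − 4.15/2.92410 = 17.5800 − 1.41924 = 16.1608 atm
ΔP = 16.1608 − 17.0454 = -0.885 atm

ΔP ≈ -0.885 atm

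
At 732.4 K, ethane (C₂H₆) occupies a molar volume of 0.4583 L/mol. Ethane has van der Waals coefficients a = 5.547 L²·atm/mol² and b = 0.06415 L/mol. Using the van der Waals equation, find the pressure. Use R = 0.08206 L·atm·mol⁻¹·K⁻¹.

P ≈ 126.1 atm

P = RT/(V_m − b) − a/V_m²
RT/(V_m − b) = (0.08206)(732.4)/(0.4583 − 0.06415) = 60.101/0.39415 = 152.48 atm
a/V_m² = 5.547/(0.4583)² = 26.409 atm
P = 152.48 − 26.409 = 126.1 atm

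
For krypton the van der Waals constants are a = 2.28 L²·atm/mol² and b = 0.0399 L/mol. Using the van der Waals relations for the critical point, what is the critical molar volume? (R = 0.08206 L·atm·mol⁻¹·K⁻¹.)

V_m,c ≈ 0.1197 L/mol

For a van der Waals gas, V_m,c = 3b.
V_m,c = 3×0.0399 = 0.1197 L/mol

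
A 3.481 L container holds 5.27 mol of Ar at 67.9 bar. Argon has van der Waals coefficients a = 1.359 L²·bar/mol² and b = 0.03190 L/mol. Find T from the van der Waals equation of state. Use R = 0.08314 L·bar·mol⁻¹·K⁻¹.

T ≈ 537.0 K

T = (P + a n²/V²)(V − nb)/(nR)
P + a n²/V² = 67.9 + (1.359)(5.27)²/(3.481)² = 71.015 bar
V − nb = 3.481 − (5.27)(0.03190) = 3.3129 L
T = (71.015)(3.3129)/((5.27)(0.08314)) = 537.0 K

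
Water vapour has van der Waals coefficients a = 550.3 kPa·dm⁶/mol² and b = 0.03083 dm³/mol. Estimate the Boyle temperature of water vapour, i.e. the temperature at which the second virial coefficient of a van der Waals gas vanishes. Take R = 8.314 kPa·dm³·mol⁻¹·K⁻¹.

T_B ≈ 2147 K

For a van der Waals gas the second virial coefficient B₂ = b − a/(RT) vanishes at T_B = a/(Rb).
T_B = 550.3/(8.314×0.03083) = 550.3/0.25632 = 2147 K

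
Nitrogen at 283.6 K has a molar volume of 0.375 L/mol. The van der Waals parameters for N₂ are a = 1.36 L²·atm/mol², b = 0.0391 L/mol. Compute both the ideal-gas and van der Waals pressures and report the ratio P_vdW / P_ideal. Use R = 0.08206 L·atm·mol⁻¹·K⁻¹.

P_vdW / P_ideal ≈ 0.9606

Ideal: P_ideal = RT/V_m = (0.08206)(283.6)/0.375 = 62.0592 atm
vdW: P = RT/(V_m − b) − a/V_m² = 23.2722/0.335900 − 1.36/0.140625 = 69.2831 − 9.67111 = 59.6120 atm
Ratio = 59.6120/62.0592 = 0.9606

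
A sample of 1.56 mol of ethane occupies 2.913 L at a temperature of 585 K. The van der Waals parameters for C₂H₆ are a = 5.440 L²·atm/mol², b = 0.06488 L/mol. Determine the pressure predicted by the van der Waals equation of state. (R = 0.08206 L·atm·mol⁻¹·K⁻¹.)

P ≈ 25.07 atm

P = nRT/(V − nb) − a n²/V²
nRT/(V − nb) = (1.56)(0.08206)(585)/(2.913 − 1.56×0.06488) = 74.888/2.8118 = 26.633 atm
a n²/V² = (5.440)(1.56)²/(2.913)² = 1.5602 atm
P = 26.633 − 1.5602 = 25.07 atm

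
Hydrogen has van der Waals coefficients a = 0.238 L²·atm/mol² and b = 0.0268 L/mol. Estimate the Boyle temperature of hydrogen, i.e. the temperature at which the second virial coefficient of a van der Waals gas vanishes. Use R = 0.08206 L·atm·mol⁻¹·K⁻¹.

For a van der Waals gas the second virial coefficient B₂ = b − a/(RT) vanishes at T_B = a/(Rb).
T_B = 0.238/(0.08206×0.0268) = 0.238/0.0021992 = 108.2 K

T_B ≈ 108.2 K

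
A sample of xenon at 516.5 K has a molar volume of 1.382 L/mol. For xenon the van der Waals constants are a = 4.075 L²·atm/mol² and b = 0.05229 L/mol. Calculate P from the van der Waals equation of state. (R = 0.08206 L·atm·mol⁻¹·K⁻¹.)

P ≈ 29.74 atm

P = RT/(V_m − b) − a/V_m²
RT/(V_m − b) = (0.08206)(516.5)/(1.382 − 0.05229) = 42.384/1.3297 = 31.875 atm
a/V_m² = 4.075/(1.382)² = 2.1336 atm
P = 31.875 − 2.1336 = 29.74 atm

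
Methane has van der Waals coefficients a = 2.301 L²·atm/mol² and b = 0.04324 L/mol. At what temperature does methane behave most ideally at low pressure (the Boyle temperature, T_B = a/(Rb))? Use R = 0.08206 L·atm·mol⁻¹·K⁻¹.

For a van der Waals gas the second virial coefficient B₂ = b − a/(RT) vanishes at T_B = a/(Rb).
T_B = 2.301/(0.08206×0.04324) = 2.301/0.0035483 = 648.5 K

T_B ≈ 648.5 K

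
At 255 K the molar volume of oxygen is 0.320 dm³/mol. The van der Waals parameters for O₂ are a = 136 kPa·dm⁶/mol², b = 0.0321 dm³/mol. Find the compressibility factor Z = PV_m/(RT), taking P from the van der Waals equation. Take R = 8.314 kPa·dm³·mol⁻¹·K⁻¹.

Z ≈ 0.9110

P = RT/(V_m − b) − a/V_m² = (8.314)(255)/(0.320 − 0.0321) − 136/(0.320)²
  = 2120.1/0.28790 − 1328.1 = 7364.0 − 1328.1 = 6035.9 kPa
Z = PV_m/(RT) = (6035.9)(0.320)/((8.314)(255)) = 1931.5/2120.1 = 0.9110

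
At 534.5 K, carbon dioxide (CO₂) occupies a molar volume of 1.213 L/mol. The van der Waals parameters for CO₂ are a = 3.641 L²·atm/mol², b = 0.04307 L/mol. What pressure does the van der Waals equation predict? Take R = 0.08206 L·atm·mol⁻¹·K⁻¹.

P ≈ 35.02 atm

P = RT/(V_m − b) − a/V_m²
RT/(V_m − b) = (0.08206)(534.5)/(1.213 − 0.04307) = 43.861/1.1699 = 37.491 atm
a/V_m² = 3.641/(1.213)² = 2.4746 atm
P = 37.491 − 2.4746 = 35.02 atm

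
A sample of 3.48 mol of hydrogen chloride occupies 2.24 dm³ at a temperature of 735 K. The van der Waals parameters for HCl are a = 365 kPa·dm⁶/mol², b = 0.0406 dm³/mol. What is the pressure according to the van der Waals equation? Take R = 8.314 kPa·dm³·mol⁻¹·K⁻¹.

P = nRT/(V − nb) − a n²/V²
nRT/(V − nb) = (3.48)(8.314)(735)/(2.24 − 3.48×0.0406) = 21266/2.0987 = 10133 kPa
a n²/V² = (365)(3.48)²/(2.24)² = 880.96 kPa
P = 10133 − 880.96 = 9252 kPa

P ≈ 9252 kPa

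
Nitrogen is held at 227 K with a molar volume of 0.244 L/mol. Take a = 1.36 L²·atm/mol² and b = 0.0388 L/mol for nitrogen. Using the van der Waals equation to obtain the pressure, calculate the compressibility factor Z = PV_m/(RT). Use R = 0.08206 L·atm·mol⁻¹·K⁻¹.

P = RT/(V_m − b) − a/V_m² = (0.08206)(227)/(0.244 − 0.0388) − 1.36/(0.244)²
  = 18.628/0.20520 − 22.843 = 90.780 − 22.843 = 67.937 atm
Z = PV_m/(RT) = (67.937)(0.244)/((0.08206)(227)) = 16.577/18.628 = 0.8899

Z ≈ 0.8899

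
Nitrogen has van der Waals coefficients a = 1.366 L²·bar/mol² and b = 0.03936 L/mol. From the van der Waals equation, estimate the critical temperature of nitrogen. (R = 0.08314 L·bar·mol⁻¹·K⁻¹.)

For a van der Waals gas, T_c = 8a/(27Rb).
T_c = 8×1.366/(27×0.08314×0.03936) = 10.928/0.088355 = 123.7 K

T_c ≈ 123.7 K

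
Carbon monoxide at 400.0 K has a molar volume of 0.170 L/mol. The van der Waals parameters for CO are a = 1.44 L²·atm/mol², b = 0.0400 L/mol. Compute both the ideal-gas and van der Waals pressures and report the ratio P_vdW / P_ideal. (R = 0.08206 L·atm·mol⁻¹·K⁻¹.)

Ideal: P_ideal = RT/V_m = (0.08206)(400.0)/0.170 = 193.082 atm
vdW: P = RT/(V_m − b) − a/V_m² = 32.8240/0.130000 − 1.44/0.0289000 = 252.492 − 49.8270 = 202.665 atm
Ratio = 202.665/193.082 = 1.050

P_vdW / P_ideal ≈ 1.050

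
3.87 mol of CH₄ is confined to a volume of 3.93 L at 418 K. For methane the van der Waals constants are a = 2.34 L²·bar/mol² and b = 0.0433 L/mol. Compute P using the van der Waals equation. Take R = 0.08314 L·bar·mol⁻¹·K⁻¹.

P ≈ 33.48 bar

P = nRT/(V − nb) − a n²/V²
nRT/(V − nb) = (3.87)(0.08314)(418)/(3.93 − 3.87×0.0433) = 134.49/3.7624 = 35.746 bar
a n²/V² = (2.34)(3.87)²/(3.93)² = 2.2691 bar
P = 35.746 − 2.2691 = 33.48 bar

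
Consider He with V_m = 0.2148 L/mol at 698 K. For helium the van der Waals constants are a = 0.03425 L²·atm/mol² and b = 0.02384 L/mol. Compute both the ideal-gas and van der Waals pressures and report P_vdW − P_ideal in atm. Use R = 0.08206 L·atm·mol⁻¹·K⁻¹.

ΔP ≈ 32.55 atm

Ideal: P_ideal = RT/V_m = (0.08206)(698)/0.2148 = 266.657 atm
vdW: P = RT/(V_m − b) − a/V_m² = 57.2779/0.190960 − 0.03425/0.0461390 = 299.947 − 0.742322 = 299.205 atm
ΔP = 299.205 − 266.657 = 32.55 atm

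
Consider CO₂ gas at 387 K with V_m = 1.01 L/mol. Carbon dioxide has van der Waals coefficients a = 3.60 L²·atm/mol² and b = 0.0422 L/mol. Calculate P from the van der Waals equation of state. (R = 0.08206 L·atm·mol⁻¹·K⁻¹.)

P = RT/(V_m − b) − a/V_m²
RT/(V_m − b) = (0.08206)(387)/(1.01 − 0.0422) = 31.757/0.96780 = 32.814 atm
a/V_m² = 3.60/(1.01)² = 3.5291 atm
P = 32.814 − 3.5291 = 29.28 atm

P ≈ 29.28 atm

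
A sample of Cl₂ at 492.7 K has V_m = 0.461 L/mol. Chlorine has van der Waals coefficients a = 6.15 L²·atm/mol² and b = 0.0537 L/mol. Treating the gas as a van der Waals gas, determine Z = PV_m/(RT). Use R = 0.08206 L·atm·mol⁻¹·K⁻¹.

P = RT/(V_m − b) − a/V_m² = (0.08206)(492.7)/(0.461 − 0.0537) − 6.15/(0.461)²
  = 40.431/0.40730 − 28.938 = 99.266 − 28.938 = 70.328 atm
Z = PV_m/(RT) = (70.328)(0.461)/((0.08206)(492.7)) = 32.421/40.431 = 0.8019

Z ≈ 0.8019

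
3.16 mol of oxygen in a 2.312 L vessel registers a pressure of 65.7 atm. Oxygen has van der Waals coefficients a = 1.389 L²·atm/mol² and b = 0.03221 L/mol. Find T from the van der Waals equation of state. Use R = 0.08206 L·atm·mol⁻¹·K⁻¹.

T = (P + a n²/V²)(V − nb)/(nR)
P + a n²/V² = 65.7 + (1.389)(3.16)²/(2.312)² = 68.295 atm
V − nb = 2.312 − (3.16)(0.03221) = 2.2102 L
T = (68.295)(2.2102)/((3.16)(0.08206)) = 582.1 K

T ≈ 582.1 K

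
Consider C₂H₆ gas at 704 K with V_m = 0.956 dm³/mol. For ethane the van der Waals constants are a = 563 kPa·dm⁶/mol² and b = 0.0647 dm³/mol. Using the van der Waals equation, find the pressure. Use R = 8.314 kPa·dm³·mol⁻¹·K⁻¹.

P ≈ 5951 kPa

P = RT/(V_m − b) − a/V_m²
RT/(V_m − b) = (8.314)(704)/(0.956 − 0.0647) = 5853.1/0.89130 = 6566.9 kPa
a/V_m² = 563/(0.956)² = 616.02 kPa
P = 6566.9 − 616.02 = 5951 kPa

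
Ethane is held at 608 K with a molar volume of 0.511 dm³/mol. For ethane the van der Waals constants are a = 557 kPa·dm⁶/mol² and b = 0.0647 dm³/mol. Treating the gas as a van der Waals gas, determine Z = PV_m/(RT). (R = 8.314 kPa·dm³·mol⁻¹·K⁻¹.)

Z ≈ 0.9293

P = RT/(V_m − b) − a/V_m² = (8.314)(608)/(0.511 − 0.0647) − 557/(0.511)²
  = 5054.9/0.44630 − 2133.1 = 11326 − 2133.1 = 9193 kPa
Z = PV_m/(RT) = (9193)(0.511)/((8.314)(608)) = 4697.6/5054.9 = 0.9293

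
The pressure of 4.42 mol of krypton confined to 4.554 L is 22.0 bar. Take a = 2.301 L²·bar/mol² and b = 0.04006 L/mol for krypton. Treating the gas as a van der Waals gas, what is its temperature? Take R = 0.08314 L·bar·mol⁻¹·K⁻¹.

T = (P + a n²/V²)(V − nb)/(nR)
P + a n²/V² = 22.0 + (2.301)(4.42)²/(4.554)² = 24.168 bar
V − nb = 4.554 − (4.42)(0.04006) = 4.3769 L
T = (24.168)(4.3769)/((4.42)(0.08314)) = 287.9 K

T ≈ 287.9 K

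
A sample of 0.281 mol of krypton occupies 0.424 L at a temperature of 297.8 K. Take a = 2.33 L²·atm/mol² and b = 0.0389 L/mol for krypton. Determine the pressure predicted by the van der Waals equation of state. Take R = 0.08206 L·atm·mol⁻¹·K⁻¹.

P ≈ 15.60 atm

P = nRT/(V − nb) − a n²/V²
nRT/(V − nb) = (0.281)(0.08206)(297.8)/(0.424 − 0.281×0.0389) = 6.8669/0.41307 = 16.624 atm
a n²/V² = (2.33)(0.281)²/(0.424)² = 1.0234 atm
P = 16.624 − 1.0234 = 15.60 atm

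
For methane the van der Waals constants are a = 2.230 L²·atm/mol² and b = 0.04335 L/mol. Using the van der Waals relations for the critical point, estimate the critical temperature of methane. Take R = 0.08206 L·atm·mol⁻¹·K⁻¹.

For a van der Waals gas, T_c = 8a/(27Rb).
T_c = 8×2.230/(27×0.08206×0.04335) = 17.840/0.096047 = 185.7 K

T_c ≈ 185.7 K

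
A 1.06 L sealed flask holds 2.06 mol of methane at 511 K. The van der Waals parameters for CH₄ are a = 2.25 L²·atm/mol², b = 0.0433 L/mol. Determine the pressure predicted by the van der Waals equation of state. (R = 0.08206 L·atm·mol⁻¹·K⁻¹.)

P = nRT/(V − nb) − a n²/V²
nRT/(V − nb) = (2.06)(0.08206)(511)/(1.06 − 2.06×0.0433) = 86.381/0.97080 = 88.979 atm
a n²/V² = (2.25)(2.06)²/(1.06)² = 8.4978 atm
P = 88.979 − 8.4978 = 80.48 atm

P ≈ 80.48 atm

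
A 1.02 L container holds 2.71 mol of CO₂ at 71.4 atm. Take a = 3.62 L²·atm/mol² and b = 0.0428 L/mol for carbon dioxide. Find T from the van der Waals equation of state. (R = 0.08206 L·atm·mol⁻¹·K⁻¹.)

T = (P + a n²/V²)(V − nb)/(nR)
P + a n²/V² = 71.4 + (3.62)(2.71)²/(1.02)² = 96.953 atm
V − nb = 1.02 − (2.71)(0.0428) = 0.90401 L
T = (96.953)(0.90401)/((2.71)(0.08206)) = 394.1 K

T ≈ 394.1 K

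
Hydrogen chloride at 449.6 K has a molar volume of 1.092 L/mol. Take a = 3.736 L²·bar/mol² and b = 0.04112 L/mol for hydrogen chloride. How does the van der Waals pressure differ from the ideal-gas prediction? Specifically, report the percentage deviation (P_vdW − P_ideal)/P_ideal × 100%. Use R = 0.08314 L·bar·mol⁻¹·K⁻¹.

-5.24 %

Ideal: P_ideal = RT/V_m = (0.08314)(449.6)/1.092 = 34.2305 bar
vdW: P = RT/(V_m − b) − a/V_m² = 37.3797/1.05088 − 3.736/1.19246 = 35.5699 − 3.13302 = 32.4369 bar
% deviation = (32.4369 − 34.2305)/34.2305 × 100% = -5.24%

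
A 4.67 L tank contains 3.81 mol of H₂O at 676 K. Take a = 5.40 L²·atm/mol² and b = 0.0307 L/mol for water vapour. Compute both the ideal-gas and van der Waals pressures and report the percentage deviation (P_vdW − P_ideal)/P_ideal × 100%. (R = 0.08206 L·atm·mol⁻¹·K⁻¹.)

Ideal: P_ideal = nRT/V = (3.81)(0.08206)(676)/4.67 = 45.2571 atm
vdW: P = nRT/(V − nb) − a n²/V² = 211.350/4.55303 − 78.3869/21.8089 = 46.4196 − 3.59426 = 42.8253 atm
% deviation = (42.8253 − 45.2571)/45.2571 × 100% = -5.37%

-5.37 %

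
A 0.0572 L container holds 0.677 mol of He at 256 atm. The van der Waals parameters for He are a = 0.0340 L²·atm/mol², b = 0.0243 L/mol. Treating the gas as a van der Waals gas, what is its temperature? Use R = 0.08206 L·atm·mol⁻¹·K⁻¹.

T = (P + a n²/V²)(V − nb)/(nR)
P + a n²/V² = 256 + (0.0340)(0.677)²/(0.0572)² = 260.76 atm
V − nb = 0.0572 − (0.677)(0.0243) = 0.040749 L
T = (260.76)(0.040749)/((0.677)(0.08206)) = 191.3 K

T ≈ 191.3 K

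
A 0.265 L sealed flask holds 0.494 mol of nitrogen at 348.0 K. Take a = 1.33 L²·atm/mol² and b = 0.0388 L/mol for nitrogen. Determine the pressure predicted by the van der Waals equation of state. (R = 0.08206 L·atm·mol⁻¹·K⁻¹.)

P = nRT/(V − nb) − a n²/V²
nRT/(V − nb) = (0.494)(0.08206)(348.0)/(0.265 − 0.494×0.0388) = 14.107/0.24583 = 57.385 atm
a n²/V² = (1.33)(0.494)²/(0.265)² = 4.6218 atm
P = 57.385 − 4.6218 = 52.76 atm

P ≈ 52.76 atm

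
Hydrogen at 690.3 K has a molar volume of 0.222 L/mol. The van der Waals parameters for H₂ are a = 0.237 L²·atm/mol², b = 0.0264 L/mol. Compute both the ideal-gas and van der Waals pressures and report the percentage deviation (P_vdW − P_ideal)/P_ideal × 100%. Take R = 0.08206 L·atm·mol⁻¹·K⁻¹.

Ideal: P_ideal = RT/V_m = (0.08206)(690.3)/0.222 = 255.162 atm
vdW: P = RT/(V_m − b) − a/V_m² = 56.6460/0.195600 − 0.237/0.0492840 = 289.601 − 4.80886 = 284.792 atm
% deviation = (284.792 − 255.162)/255.162 × 100% = 11.61%

11.61 %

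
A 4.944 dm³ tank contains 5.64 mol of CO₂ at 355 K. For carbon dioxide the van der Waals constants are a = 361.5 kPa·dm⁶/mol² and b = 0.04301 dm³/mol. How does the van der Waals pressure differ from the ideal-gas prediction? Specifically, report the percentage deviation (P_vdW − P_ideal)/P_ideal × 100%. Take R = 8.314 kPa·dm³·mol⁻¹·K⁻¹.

-8.81 %

Ideal: P_ideal = nRT/V = (5.64)(8.314)(355)/4.944 = 3366.97 kPa
vdW: P = nRT/(V − nb) − a n²/V² = 16646.3/4.70142 − 11499.2/24.4431 = 3540.70 − 470.448 = 3070.25 kPa
% deviation = (3070.25 − 3366.97)/3366.97 × 100% = -8.81%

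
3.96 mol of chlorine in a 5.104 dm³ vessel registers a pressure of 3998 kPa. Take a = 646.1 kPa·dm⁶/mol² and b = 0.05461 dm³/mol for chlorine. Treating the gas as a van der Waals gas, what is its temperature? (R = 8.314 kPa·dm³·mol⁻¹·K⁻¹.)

T ≈ 651.3 K

T = (P + a n²/V²)(V − nb)/(nR)
P + a n²/V² = 3998 + (646.1)(3.96)²/(5.104)² = 4386.9 kPa
V − nb = 5.104 − (3.96)(0.05461) = 4.8877 dm³
T = (4386.9)(4.8877)/((3.96)(8.314)) = 651.3 K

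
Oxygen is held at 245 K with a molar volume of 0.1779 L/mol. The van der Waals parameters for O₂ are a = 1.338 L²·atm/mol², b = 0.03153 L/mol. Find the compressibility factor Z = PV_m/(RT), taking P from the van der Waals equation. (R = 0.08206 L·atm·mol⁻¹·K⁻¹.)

P = RT/(V_m − b) − a/V_m² = (0.08206)(245)/(0.1779 − 0.03153) − 1.338/(0.1779)²
  = 20.105/0.14637 − 42.277 = 137.36 − 42.277 = 95.08 atm
Z = PV_m/(RT) = (95.08)(0.1779)/((0.08206)(245)) = 16.915/20.105 = 0.8413

Z ≈ 0.8413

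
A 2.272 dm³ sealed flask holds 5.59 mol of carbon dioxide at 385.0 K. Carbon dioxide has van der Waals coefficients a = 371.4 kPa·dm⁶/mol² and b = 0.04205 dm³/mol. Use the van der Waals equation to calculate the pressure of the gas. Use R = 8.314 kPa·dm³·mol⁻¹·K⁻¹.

P ≈ 6536 kPa

P = nRT/(V − nb) − a n²/V²
nRT/(V − nb) = (5.59)(8.314)(385.0)/(2.272 − 5.59×0.04205) = 17893/2.0369 = 8784.4 kPa
a n²/V² = (371.4)(5.59)²/(2.272)² = 2248.3 kPa
P = 8784.4 − 2248.3 = 6536 kPa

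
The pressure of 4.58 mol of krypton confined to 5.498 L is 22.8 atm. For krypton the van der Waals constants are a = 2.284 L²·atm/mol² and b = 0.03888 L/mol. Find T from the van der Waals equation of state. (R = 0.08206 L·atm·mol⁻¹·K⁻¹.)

T = (P + a n²/V²)(V − nb)/(nR)
P + a n²/V² = 22.8 + (2.284)(4.58)²/(5.498)² = 24.385 atm
V − nb = 5.498 − (4.58)(0.03888) = 5.3199 L
T = (24.385)(5.3199)/((4.58)(0.08206)) = 345.2 K

T ≈ 345.2 K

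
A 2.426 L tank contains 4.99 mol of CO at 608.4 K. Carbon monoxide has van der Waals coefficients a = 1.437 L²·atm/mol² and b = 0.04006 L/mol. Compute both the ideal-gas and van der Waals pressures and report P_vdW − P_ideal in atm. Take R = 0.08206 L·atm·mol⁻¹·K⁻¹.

Ideal: P_ideal = nRT/V = (4.99)(0.08206)(608.4)/2.426 = 102.691 atm
vdW: P = nRT/(V − nb) − a n²/V² = 249.127/2.22610 − 35.7814/5.88548 = 111.912 − 6.07961 = 105.832 atm
ΔP = 105.832 − 102.691 = 3.14 atm

ΔP ≈ 3.14 atm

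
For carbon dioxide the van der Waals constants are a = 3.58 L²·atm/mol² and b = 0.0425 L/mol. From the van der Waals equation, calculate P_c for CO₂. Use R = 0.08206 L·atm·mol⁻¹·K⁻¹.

For a van der Waals gas, P_c = a/(27b²).
P_c = 3.58/(27×(0.0425)²) = 3.58/0.048769 = 73.41 atm

P_c ≈ 73.41 atm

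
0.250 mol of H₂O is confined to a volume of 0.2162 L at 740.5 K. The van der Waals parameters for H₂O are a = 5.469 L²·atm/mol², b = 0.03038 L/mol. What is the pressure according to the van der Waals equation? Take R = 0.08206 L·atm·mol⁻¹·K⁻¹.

P ≈ 65.51 atm

P = nRT/(V − nb) − a n²/V²
nRT/(V − nb) = (0.250)(0.08206)(740.5)/(0.2162 − 0.250×0.03038) = 15.191/0.20861 = 72.820 atm
a n²/V² = (5.469)(0.250)²/(0.2162)² = 7.3127 atm
P = 72.820 − 7.3127 = 65.51 atm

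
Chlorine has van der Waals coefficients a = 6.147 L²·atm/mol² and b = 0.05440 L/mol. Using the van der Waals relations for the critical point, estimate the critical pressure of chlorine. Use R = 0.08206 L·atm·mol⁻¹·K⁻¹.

P_c ≈ 76.93 atm

For a van der Waals gas, P_c = a/(27b²).
P_c = 6.147/(27×(0.05440)²) = 6.147/0.079903 = 76.93 atm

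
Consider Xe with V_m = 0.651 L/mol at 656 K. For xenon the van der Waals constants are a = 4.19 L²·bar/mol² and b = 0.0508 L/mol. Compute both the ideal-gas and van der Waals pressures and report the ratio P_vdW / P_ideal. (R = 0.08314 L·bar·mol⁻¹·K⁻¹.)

Ideal: P_ideal = RT/V_m = (0.08314)(656)/0.651 = 83.7786 bar
vdW: P = RT/(V_m − b) − a/V_m² = 54.5398/0.600200 − 4.19/0.423801 = 90.8694 − 9.88672 = 80.9827 bar
Ratio = 80.9827/83.7786 = 0.9666

P_vdW / P_ideal ≈ 0.9666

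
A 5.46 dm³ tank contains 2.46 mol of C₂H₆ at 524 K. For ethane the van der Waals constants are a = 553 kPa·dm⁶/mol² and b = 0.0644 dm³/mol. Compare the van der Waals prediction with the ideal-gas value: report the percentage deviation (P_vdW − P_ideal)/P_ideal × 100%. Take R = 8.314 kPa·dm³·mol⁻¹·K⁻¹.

Ideal: P_ideal = nRT/V = (2.46)(8.314)(524)/5.46 = 1962.83 kPa
vdW: P = nRT/(V − nb) − a n²/V² = 10717.1/5.30158 − 3346.53/29.8116 = 2021.49 − 112.256 = 1909.23 kPa
% deviation = (1909.23 − 1962.83)/1962.83 × 100% = -2.73%

-2.73 %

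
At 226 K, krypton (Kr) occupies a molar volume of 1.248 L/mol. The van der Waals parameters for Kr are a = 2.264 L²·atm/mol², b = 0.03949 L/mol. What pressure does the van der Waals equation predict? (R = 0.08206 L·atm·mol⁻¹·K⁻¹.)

P ≈ 13.89 atm

P = RT/(V_m − b) − a/V_m²
RT/(V_m − b) = (0.08206)(226)/(1.248 − 0.03949) = 18.546/1.2085 = 15.346 atm
a/V_m² = 2.264/(1.248)² = 1.4536 atm
P = 15.346 − 1.4536 = 13.89 atm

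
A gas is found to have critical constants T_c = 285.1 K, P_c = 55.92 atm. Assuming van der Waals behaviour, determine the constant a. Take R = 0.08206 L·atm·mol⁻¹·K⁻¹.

a ≈ 4.129 L²·atm/mol²

From T_c = 8a/(27Rb) and P_c = a/(27b²): a = 27 R² T_c²/(64 P_c).
a = 27×(0.08206)²×(285.1)²/(64×55.92) = 14778/3578.9 = 4.129 L²·atm/mol²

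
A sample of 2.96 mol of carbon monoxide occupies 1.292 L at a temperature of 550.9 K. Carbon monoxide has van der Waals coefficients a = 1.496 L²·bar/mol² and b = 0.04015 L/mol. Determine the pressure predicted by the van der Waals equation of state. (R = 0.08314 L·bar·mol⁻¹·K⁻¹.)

P ≈ 107.7 bar

P = nRT/(V − nb) − a n²/V²
nRT/(V − nb) = (2.96)(0.08314)(550.9)/(1.292 − 2.96×0.04015) = 135.57/1.1732 = 115.56 bar
a n²/V² = (1.496)(2.96)²/(1.292)² = 7.8522 bar
P = 115.56 − 7.8522 = 107.7 bar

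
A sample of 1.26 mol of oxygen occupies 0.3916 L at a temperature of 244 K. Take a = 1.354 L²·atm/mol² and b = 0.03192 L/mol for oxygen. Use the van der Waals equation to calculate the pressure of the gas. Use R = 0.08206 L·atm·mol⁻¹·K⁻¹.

P = nRT/(V − nb) − a n²/V²
nRT/(V − nb) = (1.26)(0.08206)(244)/(0.3916 − 1.26×0.03192) = 25.229/0.35138 = 71.800 atm
a n²/V² = (1.354)(1.26)²/(0.3916)² = 14.018 atm
P = 71.800 − 14.018 = 57.78 atm

P ≈ 57.78 atm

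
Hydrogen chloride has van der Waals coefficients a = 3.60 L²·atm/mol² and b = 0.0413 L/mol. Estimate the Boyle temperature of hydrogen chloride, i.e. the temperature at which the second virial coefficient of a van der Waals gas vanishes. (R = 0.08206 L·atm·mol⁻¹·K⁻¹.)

T_B ≈ 1062 K

For a van der Waals gas the second virial coefficient B₂ = b − a/(RT) vanishes at T_B = a/(Rb).
T_B = 3.60/(0.08206×0.0413) = 3.60/0.0033891 = 1062 K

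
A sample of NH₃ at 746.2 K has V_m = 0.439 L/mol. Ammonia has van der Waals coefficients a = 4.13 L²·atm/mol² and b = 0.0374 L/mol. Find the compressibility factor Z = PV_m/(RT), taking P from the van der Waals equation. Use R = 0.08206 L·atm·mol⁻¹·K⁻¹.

P = RT/(V_m − b) − a/V_m² = (0.08206)(746.2)/(0.439 − 0.0374) − 4.13/(0.439)²
  = 61.233/0.40160 − 21.430 = 152.47 − 21.430 = 131.04 atm
Z = PV_m/(RT) = (131.04)(0.439)/((0.08206)(746.2)) = 57.527/61.233 = 0.9395

Z ≈ 0.9395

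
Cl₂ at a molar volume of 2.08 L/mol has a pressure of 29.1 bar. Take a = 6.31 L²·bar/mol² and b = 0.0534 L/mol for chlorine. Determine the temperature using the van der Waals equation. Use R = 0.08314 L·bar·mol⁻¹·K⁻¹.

T = (P + a/V_m²)(V_m − b)/R
P + a/V_m² = 29.1 + 6.31/(2.08)² = 30.558 bar
V_m − b = 2.08 − 0.0534 = 2.0266 L/mol
T = (30.558)(2.0266)/0.08314 = 744.9 K

T ≈ 744.9 K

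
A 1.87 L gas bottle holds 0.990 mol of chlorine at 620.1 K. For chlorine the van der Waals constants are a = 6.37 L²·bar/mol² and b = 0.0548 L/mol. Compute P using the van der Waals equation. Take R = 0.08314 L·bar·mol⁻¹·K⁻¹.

P ≈ 26.32 bar

P = nRT/(V − nb) − a n²/V²
nRT/(V − nb) = (0.990)(0.08314)(620.1)/(1.87 − 0.990×0.0548) = 51.040/1.8157 = 28.110 bar
a n²/V² = (6.37)(0.990)²/(1.87)² = 1.7854 bar
P = 28.110 − 1.7854 = 26.32 bar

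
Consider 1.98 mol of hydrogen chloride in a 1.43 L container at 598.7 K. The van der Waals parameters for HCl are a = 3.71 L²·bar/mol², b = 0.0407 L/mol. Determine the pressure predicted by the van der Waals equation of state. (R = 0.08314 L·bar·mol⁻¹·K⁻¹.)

P = nRT/(V − nb) − a n²/V²
nRT/(V − nb) = (1.98)(0.08314)(598.7)/(1.43 − 1.98×0.0407) = 98.556/1.3494 = 73.037 bar
a n²/V² = (3.71)(1.98)²/(1.43)² = 7.1127 bar
P = 73.037 − 7.1127 = 65.92 bar

P ≈ 65.92 bar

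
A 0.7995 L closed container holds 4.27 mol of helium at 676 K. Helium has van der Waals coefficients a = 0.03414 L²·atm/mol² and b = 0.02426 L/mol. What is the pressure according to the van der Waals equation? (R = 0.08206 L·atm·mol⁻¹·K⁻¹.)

P = nRT/(V − nb) − a n²/V²
nRT/(V − nb) = (4.27)(0.08206)(676)/(0.7995 − 4.27×0.02426) = 236.87/0.69591 = 340.37 atm
a n²/V² = (0.03414)(4.27)²/(0.7995)² = 0.97383 atm
P = 340.37 − 0.97383 = 339.4 atm

P ≈ 339.4 atm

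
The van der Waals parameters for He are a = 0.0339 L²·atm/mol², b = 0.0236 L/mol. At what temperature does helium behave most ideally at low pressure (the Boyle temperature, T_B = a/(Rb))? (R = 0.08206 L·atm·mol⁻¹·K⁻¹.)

For a van der Waals gas the second virial coefficient B₂ = b − a/(RT) vanishes at T_B = a/(Rb).
T_B = 0.0339/(0.08206×0.0236) = 0.0339/0.0019366 = 17.50 K

T_B ≈ 17.50 K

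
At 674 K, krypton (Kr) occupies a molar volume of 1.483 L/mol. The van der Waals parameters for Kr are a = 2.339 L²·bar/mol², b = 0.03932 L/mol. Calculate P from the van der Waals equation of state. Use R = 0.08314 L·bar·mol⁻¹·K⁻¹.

P = RT/(V_m − b) − a/V_m²
RT/(V_m − b) = (0.08314)(674)/(1.483 − 0.03932) = 56.036/1.4437 = 38.814 bar
a/V_m² = 2.339/(1.483)² = 1.0635 bar
P = 38.814 − 1.0635 = 37.75 bar

P ≈ 37.75 bar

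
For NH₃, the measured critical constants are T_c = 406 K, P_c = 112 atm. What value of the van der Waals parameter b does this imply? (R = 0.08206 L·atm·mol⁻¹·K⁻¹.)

b ≈ 0.03718 L/mol

From T_c = 8a/(27Rb) and P_c = a/(27b²): b = R T_c/(8 P_c).
b = (0.08206)(406)/(8×112) = 33.316/896.00 = 0.03718 L/mol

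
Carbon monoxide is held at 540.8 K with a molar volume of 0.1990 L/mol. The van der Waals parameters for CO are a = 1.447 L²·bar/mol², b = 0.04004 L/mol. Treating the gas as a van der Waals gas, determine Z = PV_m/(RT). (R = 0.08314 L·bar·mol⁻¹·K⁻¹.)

Z ≈ 1.090

P = RT/(V_m − b) − a/V_m² = (0.08314)(540.8)/(0.1990 − 0.04004) − 1.447/(0.1990)²
  = 44.962/0.15896 − 36.539 = 282.85 − 36.539 = 246.31 bar
Z = PV_m/(RT) = (246.31)(0.1990)/((0.08314)(540.8)) = 49.016/44.962 = 1.090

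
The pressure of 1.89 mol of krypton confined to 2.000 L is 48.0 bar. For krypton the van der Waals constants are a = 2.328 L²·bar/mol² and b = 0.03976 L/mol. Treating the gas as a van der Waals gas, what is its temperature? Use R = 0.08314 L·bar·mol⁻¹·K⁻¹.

T ≈ 613.5 K

T = (P + a n²/V²)(V − nb)/(nR)
P + a n²/V² = 48.0 + (2.328)(1.89)²/(2.000)² = 50.079 bar
V − nb = 2.000 − (1.89)(0.03976) = 1.9249 L
T = (50.079)(1.9249)/((1.89)(0.08314)) = 613.5 K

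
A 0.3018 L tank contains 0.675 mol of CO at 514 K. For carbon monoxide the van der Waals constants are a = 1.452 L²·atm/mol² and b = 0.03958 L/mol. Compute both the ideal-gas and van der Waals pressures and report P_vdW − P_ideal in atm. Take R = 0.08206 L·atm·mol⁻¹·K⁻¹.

Ideal: P_ideal = nRT/V = (0.675)(0.08206)(514)/0.3018 = 94.3364 atm
vdW: P = nRT/(V − nb) − a n²/V² = 28.4707/0.275084 − 0.661568/0.0910832 = 103.498 − 7.26334 = 96.235 atm
ΔP = 96.235 − 94.3364 = 1.90 atm

ΔP ≈ 1.90 atm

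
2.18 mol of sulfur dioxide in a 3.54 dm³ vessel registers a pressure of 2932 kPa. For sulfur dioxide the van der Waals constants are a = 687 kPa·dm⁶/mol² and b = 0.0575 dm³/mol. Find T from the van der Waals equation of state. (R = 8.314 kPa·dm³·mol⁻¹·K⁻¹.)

T ≈ 601.5 K

T = (P + a n²/V²)(V − nb)/(nR)
P + a n²/V² = 2932 + (687)(2.18)²/(3.54)² = 3192.5 kPa
V − nb = 3.54 − (2.18)(0.0575) = 3.4147 dm³
T = (3192.5)(3.4147)/((2.18)(8.314)) = 601.5 K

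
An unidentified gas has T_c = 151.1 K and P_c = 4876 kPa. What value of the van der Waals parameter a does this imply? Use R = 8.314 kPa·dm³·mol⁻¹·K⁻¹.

a ≈ 136.5 kPa·dm⁶/mol²

From T_c = 8a/(27Rb) and P_c = a/(27b²): a = 27 R² T_c²/(64 P_c).
a = 27×(8.314)²×(151.1)²/(64×4876) = 42610118/312064 = 136.5 kPa·dm⁶/mol²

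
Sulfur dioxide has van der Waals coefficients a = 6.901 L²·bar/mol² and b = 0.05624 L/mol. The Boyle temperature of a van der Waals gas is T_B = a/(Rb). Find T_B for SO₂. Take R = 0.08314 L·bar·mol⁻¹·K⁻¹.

For a van der Waals gas the second virial coefficient B₂ = b − a/(RT) vanishes at T_B = a/(Rb).
T_B = 6.901/(0.08314×0.05624) = 6.901/0.0046758 = 1476 K

T_B ≈ 1476 K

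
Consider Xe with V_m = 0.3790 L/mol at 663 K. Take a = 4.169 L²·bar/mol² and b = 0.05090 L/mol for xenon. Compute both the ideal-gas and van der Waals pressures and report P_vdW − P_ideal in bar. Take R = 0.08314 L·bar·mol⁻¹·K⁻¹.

ΔP ≈ -6.46 bar

Ideal: P_ideal = RT/V_m = (0.08314)(663)/0.3790 = 145.440 bar
vdW: P = RT/(V_m − b) − a/V_m² = 55.1218/0.328100 − 4.169/0.143641 = 168.003 − 29.0237 = 138.979 bar
ΔP = 138.979 − 145.440 = -6.46 bar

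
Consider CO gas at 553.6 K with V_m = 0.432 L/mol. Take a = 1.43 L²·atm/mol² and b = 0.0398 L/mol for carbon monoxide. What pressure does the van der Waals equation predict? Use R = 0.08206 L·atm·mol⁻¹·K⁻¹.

P = RT/(V_m − b) − a/V_m²
RT/(V_m − b) = (0.08206)(553.6)/(0.432 − 0.0398) = 45.428/0.39220 = 115.83 atm
a/V_m² = 1.43/(0.432)² = 7.6625 atm
P = 115.83 − 7.6625 = 108.2 atm

P ≈ 108.2 atm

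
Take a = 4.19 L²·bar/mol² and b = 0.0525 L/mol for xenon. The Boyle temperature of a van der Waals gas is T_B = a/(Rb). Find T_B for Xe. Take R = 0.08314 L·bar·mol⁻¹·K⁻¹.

For a van der Waals gas the second virial coefficient B₂ = b − a/(RT) vanishes at T_B = a/(Rb).
T_B = 4.19/(0.08314×0.0525) = 4.19/0.0043649 = 959.9 K

T_B ≈ 959.9 K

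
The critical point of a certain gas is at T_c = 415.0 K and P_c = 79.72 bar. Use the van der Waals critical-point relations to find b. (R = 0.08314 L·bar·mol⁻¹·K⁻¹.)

b ≈ 0.05410 L/mol

From T_c = 8a/(27Rb) and P_c = a/(27b²): b = R T_c/(8 P_c).
b = (0.08314)(415.0)/(8×79.72) = 34.503/637.76 = 0.05410 L/mol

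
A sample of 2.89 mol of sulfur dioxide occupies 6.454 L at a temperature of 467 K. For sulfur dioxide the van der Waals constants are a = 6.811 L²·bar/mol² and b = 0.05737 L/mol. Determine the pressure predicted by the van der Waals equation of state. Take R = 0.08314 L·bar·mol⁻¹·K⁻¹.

P = nRT/(V − nb) − a n²/V²
nRT/(V − nb) = (2.89)(0.08314)(467)/(6.454 − 2.89×0.05737) = 112.21/6.2882 = 17.845 bar
a n²/V² = (6.811)(2.89)²/(6.454)² = 1.3657 bar
P = 17.845 − 1.3657 = 16.48 bar

P ≈ 16.48 bar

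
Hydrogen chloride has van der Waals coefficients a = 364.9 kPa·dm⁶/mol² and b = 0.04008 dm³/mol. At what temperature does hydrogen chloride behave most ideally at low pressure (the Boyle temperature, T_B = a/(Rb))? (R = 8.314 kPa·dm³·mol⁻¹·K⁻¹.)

For a van der Waals gas the second virial coefficient B₂ = b − a/(RT) vanishes at T_B = a/(Rb).
T_B = 364.9/(8.314×0.04008) = 364.9/0.33323 = 1095 K

T_B ≈ 1095 K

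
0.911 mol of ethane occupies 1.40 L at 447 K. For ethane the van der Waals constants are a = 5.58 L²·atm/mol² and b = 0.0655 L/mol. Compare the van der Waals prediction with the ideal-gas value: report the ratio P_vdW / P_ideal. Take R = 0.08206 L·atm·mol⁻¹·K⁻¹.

P_vdW / P_ideal ≈ 0.9455

Ideal: P_ideal = nRT/V = (0.911)(0.08206)(447)/1.40 = 23.8687 atm
vdW: P = nRT/(V − nb) − a n²/V² = 33.4162/1.34033 − 4.63096/1.96000 = 24.9313 − 2.36273 = 22.5686 atm
Ratio = 22.5686/23.8687 = 0.9455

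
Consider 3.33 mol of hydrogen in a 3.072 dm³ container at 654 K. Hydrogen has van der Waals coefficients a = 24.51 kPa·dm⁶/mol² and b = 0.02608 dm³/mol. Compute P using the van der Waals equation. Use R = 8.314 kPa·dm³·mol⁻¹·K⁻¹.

P = nRT/(V − nb) − a n²/V²
nRT/(V − nb) = (3.33)(8.314)(654)/(3.072 − 3.33×0.02608) = 18106/2.9852 = 6065.3 kPa
a n²/V² = (24.51)(3.33)²/(3.072)² = 28.800 kPa
P = 6065.3 − 28.800 = 6037 kPa

P ≈ 6037 kPa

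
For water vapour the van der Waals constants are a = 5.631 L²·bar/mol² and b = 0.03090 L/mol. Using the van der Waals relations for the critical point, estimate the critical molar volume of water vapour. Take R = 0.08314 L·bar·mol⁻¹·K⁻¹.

V_m,c ≈ 0.09270 L/mol

For a van der Waals gas, V_m,c = 3b.
V_m,c = 3×0.03090 = 0.09270 L/mol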